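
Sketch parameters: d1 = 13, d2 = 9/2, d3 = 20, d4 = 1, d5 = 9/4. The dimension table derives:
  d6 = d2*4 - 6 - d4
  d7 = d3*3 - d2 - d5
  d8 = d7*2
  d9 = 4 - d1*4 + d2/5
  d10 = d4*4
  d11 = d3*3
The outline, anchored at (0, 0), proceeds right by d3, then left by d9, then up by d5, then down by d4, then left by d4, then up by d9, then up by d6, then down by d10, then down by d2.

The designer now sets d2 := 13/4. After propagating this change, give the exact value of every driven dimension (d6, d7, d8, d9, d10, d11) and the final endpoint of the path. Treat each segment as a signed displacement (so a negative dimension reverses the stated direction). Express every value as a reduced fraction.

Apply edit: d2 := 13/4
  d6 = d2*4 - 6 - d4 = 6
  d7 = d3*3 - d2 - d5 = 109/2
  d8 = d7*2 = 109
  d9 = 4 - d1*4 + d2/5 = -947/20
  d10 = d4*4 = 4
  d11 = d3*3 = 60
Walk from origin (0, 0):
  seg 1: right by d3 = 20 → (20, 0)
  seg 2: left by d9 = -947/20 → (1347/20, 0)
  seg 3: up by d5 = 9/4 → (1347/20, 9/4)
  seg 4: down by d4 = 1 → (1347/20, 5/4)
  seg 5: left by d4 = 1 → (1327/20, 5/4)
  seg 6: up by d9 = -947/20 → (1327/20, -461/10)
  seg 7: up by d6 = 6 → (1327/20, -401/10)
  seg 8: down by d10 = 4 → (1327/20, -441/10)
  seg 9: down by d2 = 13/4 → (1327/20, -947/20)

d6 = 6
d7 = 109/2
d8 = 109
d9 = -947/20
d10 = 4
d11 = 60
endpoint = (1327/20, -947/20)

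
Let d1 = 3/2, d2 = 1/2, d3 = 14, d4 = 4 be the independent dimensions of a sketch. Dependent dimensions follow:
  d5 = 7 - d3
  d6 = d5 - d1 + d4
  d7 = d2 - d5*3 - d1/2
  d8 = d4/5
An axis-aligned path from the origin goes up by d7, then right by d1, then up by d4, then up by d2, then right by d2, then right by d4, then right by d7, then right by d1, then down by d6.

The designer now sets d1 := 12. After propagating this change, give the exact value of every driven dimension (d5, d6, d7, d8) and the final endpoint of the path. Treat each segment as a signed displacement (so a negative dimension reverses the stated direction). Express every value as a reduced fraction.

d5 = -7
d6 = -15
d7 = 31/2
d8 = 4/5
endpoint = (44, 35)

Apply edit: d1 := 12
  d5 = 7 - d3 = -7
  d6 = d5 - d1 + d4 = -15
  d7 = d2 - d5*3 - d1/2 = 31/2
  d8 = d4/5 = 4/5
Walk from origin (0, 0):
  seg 1: up by d7 = 31/2 → (0, 31/2)
  seg 2: right by d1 = 12 → (12, 31/2)
  seg 3: up by d4 = 4 → (12, 39/2)
  seg 4: up by d2 = 1/2 → (12, 20)
  seg 5: right by d2 = 1/2 → (25/2, 20)
  seg 6: right by d4 = 4 → (33/2, 20)
  seg 7: right by d7 = 31/2 → (32, 20)
  seg 8: right by d1 = 12 → (44, 20)
  seg 9: down by d6 = -15 → (44, 35)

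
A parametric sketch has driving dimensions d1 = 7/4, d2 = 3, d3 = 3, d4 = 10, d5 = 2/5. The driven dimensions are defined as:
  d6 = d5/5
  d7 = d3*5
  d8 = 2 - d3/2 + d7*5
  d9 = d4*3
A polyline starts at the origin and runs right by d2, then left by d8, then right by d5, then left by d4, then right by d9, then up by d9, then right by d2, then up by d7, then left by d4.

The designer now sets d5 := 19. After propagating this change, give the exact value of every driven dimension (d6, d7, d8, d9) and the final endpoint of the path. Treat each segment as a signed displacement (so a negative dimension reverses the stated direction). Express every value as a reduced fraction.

Apply edit: d5 := 19
  d6 = d5/5 = 19/5
  d7 = d3*5 = 15
  d8 = 2 - d3/2 + d7*5 = 151/2
  d9 = d4*3 = 30
Walk from origin (0, 0):
  seg 1: right by d2 = 3 → (3, 0)
  seg 2: left by d8 = 151/2 → (-145/2, 0)
  seg 3: right by d5 = 19 → (-107/2, 0)
  seg 4: left by d4 = 10 → (-127/2, 0)
  seg 5: right by d9 = 30 → (-67/2, 0)
  seg 6: up by d9 = 30 → (-67/2, 30)
  seg 7: right by d2 = 3 → (-61/2, 30)
  seg 8: up by d7 = 15 → (-61/2, 45)
  seg 9: left by d4 = 10 → (-81/2, 45)

d6 = 19/5
d7 = 15
d8 = 151/2
d9 = 30
endpoint = (-81/2, 45)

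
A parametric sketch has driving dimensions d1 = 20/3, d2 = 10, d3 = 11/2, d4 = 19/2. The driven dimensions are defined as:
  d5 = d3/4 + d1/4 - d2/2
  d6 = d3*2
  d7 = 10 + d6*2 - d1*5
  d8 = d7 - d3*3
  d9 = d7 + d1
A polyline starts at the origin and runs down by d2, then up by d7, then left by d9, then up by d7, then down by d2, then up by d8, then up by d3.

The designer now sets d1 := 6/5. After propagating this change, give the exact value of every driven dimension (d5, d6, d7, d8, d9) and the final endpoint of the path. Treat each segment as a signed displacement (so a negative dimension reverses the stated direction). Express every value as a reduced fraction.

d5 = -133/40
d6 = 11
d7 = 26
d8 = 19/2
d9 = 136/5
endpoint = (-136/5, 47)

Apply edit: d1 := 6/5
  d5 = d3/4 + d1/4 - d2/2 = -133/40
  d6 = d3*2 = 11
  d7 = 10 + d6*2 - d1*5 = 26
  d8 = d7 - d3*3 = 19/2
  d9 = d7 + d1 = 136/5
Walk from origin (0, 0):
  seg 1: down by d2 = 10 → (0, -10)
  seg 2: up by d7 = 26 → (0, 16)
  seg 3: left by d9 = 136/5 → (-136/5, 16)
  seg 4: up by d7 = 26 → (-136/5, 42)
  seg 5: down by d2 = 10 → (-136/5, 32)
  seg 6: up by d8 = 19/2 → (-136/5, 83/2)
  seg 7: up by d3 = 11/2 → (-136/5, 47)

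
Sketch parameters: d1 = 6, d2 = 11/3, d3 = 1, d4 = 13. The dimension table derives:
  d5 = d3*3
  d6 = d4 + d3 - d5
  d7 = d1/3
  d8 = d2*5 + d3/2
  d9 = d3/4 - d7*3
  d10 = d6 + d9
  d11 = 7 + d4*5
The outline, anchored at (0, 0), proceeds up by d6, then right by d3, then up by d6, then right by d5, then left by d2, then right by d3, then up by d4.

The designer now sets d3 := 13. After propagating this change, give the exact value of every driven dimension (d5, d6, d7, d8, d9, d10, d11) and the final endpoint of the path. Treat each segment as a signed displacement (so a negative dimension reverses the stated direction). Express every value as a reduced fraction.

Apply edit: d3 := 13
  d5 = d3*3 = 39
  d6 = d4 + d3 - d5 = -13
  d7 = d1/3 = 2
  d8 = d2*5 + d3/2 = 149/6
  d9 = d3/4 - d7*3 = -11/4
  d10 = d6 + d9 = -63/4
  d11 = 7 + d4*5 = 72
Walk from origin (0, 0):
  seg 1: up by d6 = -13 → (0, -13)
  seg 2: right by d3 = 13 → (13, -13)
  seg 3: up by d6 = -13 → (13, -26)
  seg 4: right by d5 = 39 → (52, -26)
  seg 5: left by d2 = 11/3 → (145/3, -26)
  seg 6: right by d3 = 13 → (184/3, -26)
  seg 7: up by d4 = 13 → (184/3, -13)

d5 = 39
d6 = -13
d7 = 2
d8 = 149/6
d9 = -11/4
d10 = -63/4
d11 = 72
endpoint = (184/3, -13)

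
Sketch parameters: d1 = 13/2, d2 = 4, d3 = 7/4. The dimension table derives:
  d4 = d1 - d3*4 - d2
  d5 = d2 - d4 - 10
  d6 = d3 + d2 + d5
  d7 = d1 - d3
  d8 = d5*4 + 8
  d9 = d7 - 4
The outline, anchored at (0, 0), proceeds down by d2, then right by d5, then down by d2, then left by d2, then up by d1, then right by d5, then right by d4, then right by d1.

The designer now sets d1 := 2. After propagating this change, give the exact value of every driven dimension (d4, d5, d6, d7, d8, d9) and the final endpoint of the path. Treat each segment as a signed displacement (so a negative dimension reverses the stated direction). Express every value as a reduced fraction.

d4 = -9
d5 = 3
d6 = 35/4
d7 = 1/4
d8 = 20
d9 = -15/4
endpoint = (-5, -6)

Apply edit: d1 := 2
  d4 = d1 - d3*4 - d2 = -9
  d5 = d2 - d4 - 10 = 3
  d6 = d3 + d2 + d5 = 35/4
  d7 = d1 - d3 = 1/4
  d8 = d5*4 + 8 = 20
  d9 = d7 - 4 = -15/4
Walk from origin (0, 0):
  seg 1: down by d2 = 4 → (0, -4)
  seg 2: right by d5 = 3 → (3, -4)
  seg 3: down by d2 = 4 → (3, -8)
  seg 4: left by d2 = 4 → (-1, -8)
  seg 5: up by d1 = 2 → (-1, -6)
  seg 6: right by d5 = 3 → (2, -6)
  seg 7: right by d4 = -9 → (-7, -6)
  seg 8: right by d1 = 2 → (-5, -6)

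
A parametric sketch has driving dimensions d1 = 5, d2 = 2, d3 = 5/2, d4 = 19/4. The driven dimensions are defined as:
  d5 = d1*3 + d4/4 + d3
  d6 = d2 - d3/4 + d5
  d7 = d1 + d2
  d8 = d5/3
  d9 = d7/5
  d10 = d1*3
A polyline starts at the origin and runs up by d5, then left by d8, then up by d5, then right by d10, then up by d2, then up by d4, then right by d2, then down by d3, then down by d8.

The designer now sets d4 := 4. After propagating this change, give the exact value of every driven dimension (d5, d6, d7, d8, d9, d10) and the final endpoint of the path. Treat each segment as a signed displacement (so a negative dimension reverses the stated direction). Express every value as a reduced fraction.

Apply edit: d4 := 4
  d5 = d1*3 + d4/4 + d3 = 37/2
  d6 = d2 - d3/4 + d5 = 159/8
  d7 = d1 + d2 = 7
  d8 = d5/3 = 37/6
  d9 = d7/5 = 7/5
  d10 = d1*3 = 15
Walk from origin (0, 0):
  seg 1: up by d5 = 37/2 → (0, 37/2)
  seg 2: left by d8 = 37/6 → (-37/6, 37/2)
  seg 3: up by d5 = 37/2 → (-37/6, 37)
  seg 4: right by d10 = 15 → (53/6, 37)
  seg 5: up by d2 = 2 → (53/6, 39)
  seg 6: up by d4 = 4 → (53/6, 43)
  seg 7: right by d2 = 2 → (65/6, 43)
  seg 8: down by d3 = 5/2 → (65/6, 81/2)
  seg 9: down by d8 = 37/6 → (65/6, 103/3)

d5 = 37/2
d6 = 159/8
d7 = 7
d8 = 37/6
d9 = 7/5
d10 = 15
endpoint = (65/6, 103/3)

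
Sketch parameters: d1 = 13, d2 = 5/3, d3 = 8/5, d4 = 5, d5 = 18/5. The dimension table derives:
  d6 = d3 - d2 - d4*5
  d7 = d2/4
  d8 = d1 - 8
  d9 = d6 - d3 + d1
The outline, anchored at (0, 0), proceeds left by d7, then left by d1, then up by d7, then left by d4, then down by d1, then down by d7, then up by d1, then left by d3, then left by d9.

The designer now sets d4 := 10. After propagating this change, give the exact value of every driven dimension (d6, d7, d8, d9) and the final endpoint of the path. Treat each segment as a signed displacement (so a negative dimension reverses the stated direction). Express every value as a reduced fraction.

d6 = -751/15
d7 = 5/12
d8 = 5
d9 = -116/3
endpoint = (273/20, 0)

Apply edit: d4 := 10
  d6 = d3 - d2 - d4*5 = -751/15
  d7 = d2/4 = 5/12
  d8 = d1 - 8 = 5
  d9 = d6 - d3 + d1 = -116/3
Walk from origin (0, 0):
  seg 1: left by d7 = 5/12 → (-5/12, 0)
  seg 2: left by d1 = 13 → (-161/12, 0)
  seg 3: up by d7 = 5/12 → (-161/12, 5/12)
  seg 4: left by d4 = 10 → (-281/12, 5/12)
  seg 5: down by d1 = 13 → (-281/12, -151/12)
  seg 6: down by d7 = 5/12 → (-281/12, -13)
  seg 7: up by d1 = 13 → (-281/12, 0)
  seg 8: left by d3 = 8/5 → (-1501/60, 0)
  seg 9: left by d9 = -116/3 → (273/20, 0)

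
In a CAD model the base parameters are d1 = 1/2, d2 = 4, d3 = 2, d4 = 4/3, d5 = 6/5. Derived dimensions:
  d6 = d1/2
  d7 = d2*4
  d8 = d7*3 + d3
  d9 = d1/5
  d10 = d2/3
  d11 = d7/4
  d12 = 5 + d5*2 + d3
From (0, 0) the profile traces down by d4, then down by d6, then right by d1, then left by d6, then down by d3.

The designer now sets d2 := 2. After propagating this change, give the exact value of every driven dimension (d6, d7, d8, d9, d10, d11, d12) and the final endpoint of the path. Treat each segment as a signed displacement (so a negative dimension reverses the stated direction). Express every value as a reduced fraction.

d6 = 1/4
d7 = 8
d8 = 26
d9 = 1/10
d10 = 2/3
d11 = 2
d12 = 47/5
endpoint = (1/4, -43/12)

Apply edit: d2 := 2
  d6 = d1/2 = 1/4
  d7 = d2*4 = 8
  d8 = d7*3 + d3 = 26
  d9 = d1/5 = 1/10
  d10 = d2/3 = 2/3
  d11 = d7/4 = 2
  d12 = 5 + d5*2 + d3 = 47/5
Walk from origin (0, 0):
  seg 1: down by d4 = 4/3 → (0, -4/3)
  seg 2: down by d6 = 1/4 → (0, -19/12)
  seg 3: right by d1 = 1/2 → (1/2, -19/12)
  seg 4: left by d6 = 1/4 → (1/4, -19/12)
  seg 5: down by d3 = 2 → (1/4, -43/12)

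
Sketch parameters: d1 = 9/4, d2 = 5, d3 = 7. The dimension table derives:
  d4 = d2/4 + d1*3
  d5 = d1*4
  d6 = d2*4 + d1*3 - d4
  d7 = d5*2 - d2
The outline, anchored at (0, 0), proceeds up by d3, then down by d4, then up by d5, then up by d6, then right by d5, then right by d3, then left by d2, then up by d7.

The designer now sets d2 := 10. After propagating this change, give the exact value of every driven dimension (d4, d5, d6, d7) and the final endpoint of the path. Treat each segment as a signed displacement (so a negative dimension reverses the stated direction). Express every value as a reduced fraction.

Apply edit: d2 := 10
  d4 = d2/4 + d1*3 = 37/4
  d5 = d1*4 = 9
  d6 = d2*4 + d1*3 - d4 = 75/2
  d7 = d5*2 - d2 = 8
Walk from origin (0, 0):
  seg 1: up by d3 = 7 → (0, 7)
  seg 2: down by d4 = 37/4 → (0, -9/4)
  seg 3: up by d5 = 9 → (0, 27/4)
  seg 4: up by d6 = 75/2 → (0, 177/4)
  seg 5: right by d5 = 9 → (9, 177/4)
  seg 6: right by d3 = 7 → (16, 177/4)
  seg 7: left by d2 = 10 → (6, 177/4)
  seg 8: up by d7 = 8 → (6, 209/4)

d4 = 37/4
d5 = 9
d6 = 75/2
d7 = 8
endpoint = (6, 209/4)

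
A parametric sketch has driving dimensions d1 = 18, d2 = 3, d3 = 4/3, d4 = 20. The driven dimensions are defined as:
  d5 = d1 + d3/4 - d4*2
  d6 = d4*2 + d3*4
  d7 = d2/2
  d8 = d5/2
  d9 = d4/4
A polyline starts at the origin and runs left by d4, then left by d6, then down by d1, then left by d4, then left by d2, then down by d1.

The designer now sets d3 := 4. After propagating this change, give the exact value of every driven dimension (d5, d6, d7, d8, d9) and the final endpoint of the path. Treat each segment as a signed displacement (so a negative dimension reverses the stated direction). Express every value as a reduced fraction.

d5 = -21
d6 = 56
d7 = 3/2
d8 = -21/2
d9 = 5
endpoint = (-99, -36)

Apply edit: d3 := 4
  d5 = d1 + d3/4 - d4*2 = -21
  d6 = d4*2 + d3*4 = 56
  d7 = d2/2 = 3/2
  d8 = d5/2 = -21/2
  d9 = d4/4 = 5
Walk from origin (0, 0):
  seg 1: left by d4 = 20 → (-20, 0)
  seg 2: left by d6 = 56 → (-76, 0)
  seg 3: down by d1 = 18 → (-76, -18)
  seg 4: left by d4 = 20 → (-96, -18)
  seg 5: left by d2 = 3 → (-99, -18)
  seg 6: down by d1 = 18 → (-99, -36)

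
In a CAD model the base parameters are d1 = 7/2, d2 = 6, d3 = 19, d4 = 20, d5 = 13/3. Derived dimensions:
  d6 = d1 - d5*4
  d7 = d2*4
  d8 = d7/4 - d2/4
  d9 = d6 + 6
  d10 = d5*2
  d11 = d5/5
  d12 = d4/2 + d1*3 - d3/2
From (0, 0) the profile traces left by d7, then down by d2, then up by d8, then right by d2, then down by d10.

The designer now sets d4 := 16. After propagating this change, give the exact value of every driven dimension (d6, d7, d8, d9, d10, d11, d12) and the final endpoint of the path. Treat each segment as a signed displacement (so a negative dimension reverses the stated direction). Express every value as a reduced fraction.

Apply edit: d4 := 16
  d6 = d1 - d5*4 = -83/6
  d7 = d2*4 = 24
  d8 = d7/4 - d2/4 = 9/2
  d9 = d6 + 6 = -47/6
  d10 = d5*2 = 26/3
  d11 = d5/5 = 13/15
  d12 = d4/2 + d1*3 - d3/2 = 9
Walk from origin (0, 0):
  seg 1: left by d7 = 24 → (-24, 0)
  seg 2: down by d2 = 6 → (-24, -6)
  seg 3: up by d8 = 9/2 → (-24, -3/2)
  seg 4: right by d2 = 6 → (-18, -3/2)
  seg 5: down by d10 = 26/3 → (-18, -61/6)

d6 = -83/6
d7 = 24
d8 = 9/2
d9 = -47/6
d10 = 26/3
d11 = 13/15
d12 = 9
endpoint = (-18, -61/6)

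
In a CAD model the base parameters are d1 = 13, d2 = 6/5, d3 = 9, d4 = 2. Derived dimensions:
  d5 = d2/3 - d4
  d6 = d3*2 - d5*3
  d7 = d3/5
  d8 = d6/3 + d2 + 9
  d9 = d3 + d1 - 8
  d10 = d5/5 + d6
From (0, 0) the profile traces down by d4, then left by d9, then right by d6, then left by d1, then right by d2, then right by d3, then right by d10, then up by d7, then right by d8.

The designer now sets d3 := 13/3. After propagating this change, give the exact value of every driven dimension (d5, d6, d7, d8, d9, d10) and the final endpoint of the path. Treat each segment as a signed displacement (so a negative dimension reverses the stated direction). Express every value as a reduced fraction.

d5 = -8/5
d6 = 202/15
d7 = 13/15
d8 = 661/45
d9 = 28/3
d10 = 986/75
endpoint = (5513/225, -17/15)

Apply edit: d3 := 13/3
  d5 = d2/3 - d4 = -8/5
  d6 = d3*2 - d5*3 = 202/15
  d7 = d3/5 = 13/15
  d8 = d6/3 + d2 + 9 = 661/45
  d9 = d3 + d1 - 8 = 28/3
  d10 = d5/5 + d6 = 986/75
Walk from origin (0, 0):
  seg 1: down by d4 = 2 → (0, -2)
  seg 2: left by d9 = 28/3 → (-28/3, -2)
  seg 3: right by d6 = 202/15 → (62/15, -2)
  seg 4: left by d1 = 13 → (-133/15, -2)
  seg 5: right by d2 = 6/5 → (-23/3, -2)
  seg 6: right by d3 = 13/3 → (-10/3, -2)
  seg 7: right by d10 = 986/75 → (736/75, -2)
  seg 8: up by d7 = 13/15 → (736/75, -17/15)
  seg 9: right by d8 = 661/45 → (5513/225, -17/15)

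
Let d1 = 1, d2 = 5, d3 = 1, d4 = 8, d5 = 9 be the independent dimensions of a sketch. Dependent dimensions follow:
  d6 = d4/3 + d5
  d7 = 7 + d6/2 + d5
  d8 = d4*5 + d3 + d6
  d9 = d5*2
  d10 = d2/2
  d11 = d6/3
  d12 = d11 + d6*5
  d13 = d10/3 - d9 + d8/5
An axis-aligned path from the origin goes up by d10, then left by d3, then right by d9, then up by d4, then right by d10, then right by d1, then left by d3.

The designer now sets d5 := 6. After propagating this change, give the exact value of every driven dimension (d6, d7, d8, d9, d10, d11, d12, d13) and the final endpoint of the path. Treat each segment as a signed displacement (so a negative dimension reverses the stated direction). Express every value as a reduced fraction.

d6 = 26/3
d7 = 52/3
d8 = 149/3
d9 = 12
d10 = 5/2
d11 = 26/9
d12 = 416/9
d13 = -37/30
endpoint = (27/2, 21/2)

Apply edit: d5 := 6
  d6 = d4/3 + d5 = 26/3
  d7 = 7 + d6/2 + d5 = 52/3
  d8 = d4*5 + d3 + d6 = 149/3
  d9 = d5*2 = 12
  d10 = d2/2 = 5/2
  d11 = d6/3 = 26/9
  d12 = d11 + d6*5 = 416/9
  d13 = d10/3 - d9 + d8/5 = -37/30
Walk from origin (0, 0):
  seg 1: up by d10 = 5/2 → (0, 5/2)
  seg 2: left by d3 = 1 → (-1, 5/2)
  seg 3: right by d9 = 12 → (11, 5/2)
  seg 4: up by d4 = 8 → (11, 21/2)
  seg 5: right by d10 = 5/2 → (27/2, 21/2)
  seg 6: right by d1 = 1 → (29/2, 21/2)
  seg 7: left by d3 = 1 → (27/2, 21/2)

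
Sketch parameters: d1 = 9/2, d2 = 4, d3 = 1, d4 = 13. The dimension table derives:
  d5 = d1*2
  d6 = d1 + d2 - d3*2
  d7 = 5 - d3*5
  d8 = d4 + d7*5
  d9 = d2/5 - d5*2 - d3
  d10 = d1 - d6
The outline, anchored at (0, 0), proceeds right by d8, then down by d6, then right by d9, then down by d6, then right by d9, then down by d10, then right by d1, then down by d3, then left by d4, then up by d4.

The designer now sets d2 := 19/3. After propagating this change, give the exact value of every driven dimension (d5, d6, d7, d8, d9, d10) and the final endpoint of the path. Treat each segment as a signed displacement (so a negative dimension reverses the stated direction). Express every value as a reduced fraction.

d5 = 9
d6 = 53/6
d7 = 0
d8 = 13
d9 = -266/15
d10 = -13/3
endpoint = (-929/30, -4/3)

Apply edit: d2 := 19/3
  d5 = d1*2 = 9
  d6 = d1 + d2 - d3*2 = 53/6
  d7 = 5 - d3*5 = 0
  d8 = d4 + d7*5 = 13
  d9 = d2/5 - d5*2 - d3 = -266/15
  d10 = d1 - d6 = -13/3
Walk from origin (0, 0):
  seg 1: right by d8 = 13 → (13, 0)
  seg 2: down by d6 = 53/6 → (13, -53/6)
  seg 3: right by d9 = -266/15 → (-71/15, -53/6)
  seg 4: down by d6 = 53/6 → (-71/15, -53/3)
  seg 5: right by d9 = -266/15 → (-337/15, -53/3)
  seg 6: down by d10 = -13/3 → (-337/15, -40/3)
  seg 7: right by d1 = 9/2 → (-539/30, -40/3)
  seg 8: down by d3 = 1 → (-539/30, -43/3)
  seg 9: left by d4 = 13 → (-929/30, -43/3)
  seg 10: up by d4 = 13 → (-929/30, -4/3)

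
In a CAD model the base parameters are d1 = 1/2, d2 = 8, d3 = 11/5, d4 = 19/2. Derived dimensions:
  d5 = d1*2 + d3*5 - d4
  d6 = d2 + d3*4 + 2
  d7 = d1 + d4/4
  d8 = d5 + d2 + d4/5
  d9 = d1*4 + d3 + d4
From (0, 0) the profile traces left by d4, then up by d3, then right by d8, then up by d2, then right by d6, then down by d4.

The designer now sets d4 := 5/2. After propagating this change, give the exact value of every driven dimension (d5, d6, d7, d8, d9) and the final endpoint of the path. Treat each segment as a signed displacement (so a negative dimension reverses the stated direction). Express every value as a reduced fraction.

Apply edit: d4 := 5/2
  d5 = d1*2 + d3*5 - d4 = 19/2
  d6 = d2 + d3*4 + 2 = 94/5
  d7 = d1 + d4/4 = 9/8
  d8 = d5 + d2 + d4/5 = 18
  d9 = d1*4 + d3 + d4 = 67/10
Walk from origin (0, 0):
  seg 1: left by d4 = 5/2 → (-5/2, 0)
  seg 2: up by d3 = 11/5 → (-5/2, 11/5)
  seg 3: right by d8 = 18 → (31/2, 11/5)
  seg 4: up by d2 = 8 → (31/2, 51/5)
  seg 5: right by d6 = 94/5 → (343/10, 51/5)
  seg 6: down by d4 = 5/2 → (343/10, 77/10)

d5 = 19/2
d6 = 94/5
d7 = 9/8
d8 = 18
d9 = 67/10
endpoint = (343/10, 77/10)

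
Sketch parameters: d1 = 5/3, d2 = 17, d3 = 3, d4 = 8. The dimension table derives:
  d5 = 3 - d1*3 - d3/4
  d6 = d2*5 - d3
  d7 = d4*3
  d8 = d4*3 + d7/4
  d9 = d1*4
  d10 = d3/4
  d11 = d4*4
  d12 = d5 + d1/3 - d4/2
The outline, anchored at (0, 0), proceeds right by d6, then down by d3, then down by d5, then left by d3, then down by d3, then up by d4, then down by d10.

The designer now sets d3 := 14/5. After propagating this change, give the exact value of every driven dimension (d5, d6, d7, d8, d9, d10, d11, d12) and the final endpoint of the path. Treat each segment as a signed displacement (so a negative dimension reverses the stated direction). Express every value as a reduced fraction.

Apply edit: d3 := 14/5
  d5 = 3 - d1*3 - d3/4 = -27/10
  d6 = d2*5 - d3 = 411/5
  d7 = d4*3 = 24
  d8 = d4*3 + d7/4 = 30
  d9 = d1*4 = 20/3
  d10 = d3/4 = 7/10
  d11 = d4*4 = 32
  d12 = d5 + d1/3 - d4/2 = -553/90
Walk from origin (0, 0):
  seg 1: right by d6 = 411/5 → (411/5, 0)
  seg 2: down by d3 = 14/5 → (411/5, -14/5)
  seg 3: down by d5 = -27/10 → (411/5, -1/10)
  seg 4: left by d3 = 14/5 → (397/5, -1/10)
  seg 5: down by d3 = 14/5 → (397/5, -29/10)
  seg 6: up by d4 = 8 → (397/5, 51/10)
  seg 7: down by d10 = 7/10 → (397/5, 22/5)

d5 = -27/10
d6 = 411/5
d7 = 24
d8 = 30
d9 = 20/3
d10 = 7/10
d11 = 32
d12 = -553/90
endpoint = (397/5, 22/5)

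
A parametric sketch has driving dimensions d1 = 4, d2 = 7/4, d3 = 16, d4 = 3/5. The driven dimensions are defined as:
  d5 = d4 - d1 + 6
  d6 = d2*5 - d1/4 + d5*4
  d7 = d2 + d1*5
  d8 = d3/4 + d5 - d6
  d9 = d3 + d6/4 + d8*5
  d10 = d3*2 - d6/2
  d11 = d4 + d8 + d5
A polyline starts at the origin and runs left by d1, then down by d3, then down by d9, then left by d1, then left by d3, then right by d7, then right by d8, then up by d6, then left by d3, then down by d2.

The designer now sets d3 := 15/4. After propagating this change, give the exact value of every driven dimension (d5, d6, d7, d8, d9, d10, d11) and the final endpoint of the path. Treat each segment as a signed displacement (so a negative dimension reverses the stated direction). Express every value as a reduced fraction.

d5 = 13/5
d6 = 363/20
d7 = 87/4
d8 = -1169/80
d9 = -2591/40
d10 = -63/40
d11 = -913/80
endpoint = (-669/80, 3097/40)

Apply edit: d3 := 15/4
  d5 = d4 - d1 + 6 = 13/5
  d6 = d2*5 - d1/4 + d5*4 = 363/20
  d7 = d2 + d1*5 = 87/4
  d8 = d3/4 + d5 - d6 = -1169/80
  d9 = d3 + d6/4 + d8*5 = -2591/40
  d10 = d3*2 - d6/2 = -63/40
  d11 = d4 + d8 + d5 = -913/80
Walk from origin (0, 0):
  seg 1: left by d1 = 4 → (-4, 0)
  seg 2: down by d3 = 15/4 → (-4, -15/4)
  seg 3: down by d9 = -2591/40 → (-4, 2441/40)
  seg 4: left by d1 = 4 → (-8, 2441/40)
  seg 5: left by d3 = 15/4 → (-47/4, 2441/40)
  seg 6: right by d7 = 87/4 → (10, 2441/40)
  seg 7: right by d8 = -1169/80 → (-369/80, 2441/40)
  seg 8: up by d6 = 363/20 → (-369/80, 3167/40)
  seg 9: left by d3 = 15/4 → (-669/80, 3167/40)
  seg 10: down by d2 = 7/4 → (-669/80, 3097/40)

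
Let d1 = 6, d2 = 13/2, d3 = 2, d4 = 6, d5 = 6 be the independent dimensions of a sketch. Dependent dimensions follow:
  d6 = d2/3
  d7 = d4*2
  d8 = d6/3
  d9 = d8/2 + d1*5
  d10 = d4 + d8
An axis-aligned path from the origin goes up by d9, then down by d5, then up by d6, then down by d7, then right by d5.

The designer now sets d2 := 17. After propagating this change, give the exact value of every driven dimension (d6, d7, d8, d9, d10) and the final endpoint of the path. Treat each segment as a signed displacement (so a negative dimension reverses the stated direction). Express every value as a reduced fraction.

Apply edit: d2 := 17
  d6 = d2/3 = 17/3
  d7 = d4*2 = 12
  d8 = d6/3 = 17/9
  d9 = d8/2 + d1*5 = 557/18
  d10 = d4 + d8 = 71/9
Walk from origin (0, 0):
  seg 1: up by d9 = 557/18 → (0, 557/18)
  seg 2: down by d5 = 6 → (0, 449/18)
  seg 3: up by d6 = 17/3 → (0, 551/18)
  seg 4: down by d7 = 12 → (0, 335/18)
  seg 5: right by d5 = 6 → (6, 335/18)

d6 = 17/3
d7 = 12
d8 = 17/9
d9 = 557/18
d10 = 71/9
endpoint = (6, 335/18)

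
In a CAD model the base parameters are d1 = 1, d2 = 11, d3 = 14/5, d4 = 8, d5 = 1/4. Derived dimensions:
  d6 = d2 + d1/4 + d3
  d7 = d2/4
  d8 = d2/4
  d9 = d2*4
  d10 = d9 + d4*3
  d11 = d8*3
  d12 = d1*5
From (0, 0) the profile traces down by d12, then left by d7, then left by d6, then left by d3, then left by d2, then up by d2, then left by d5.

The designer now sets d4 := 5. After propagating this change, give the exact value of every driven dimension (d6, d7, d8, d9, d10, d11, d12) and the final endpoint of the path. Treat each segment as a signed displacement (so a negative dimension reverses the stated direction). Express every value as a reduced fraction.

d6 = 281/20
d7 = 11/4
d8 = 11/4
d9 = 44
d10 = 59
d11 = 33/4
d12 = 5
endpoint = (-617/20, 6)

Apply edit: d4 := 5
  d6 = d2 + d1/4 + d3 = 281/20
  d7 = d2/4 = 11/4
  d8 = d2/4 = 11/4
  d9 = d2*4 = 44
  d10 = d9 + d4*3 = 59
  d11 = d8*3 = 33/4
  d12 = d1*5 = 5
Walk from origin (0, 0):
  seg 1: down by d12 = 5 → (0, -5)
  seg 2: left by d7 = 11/4 → (-11/4, -5)
  seg 3: left by d6 = 281/20 → (-84/5, -5)
  seg 4: left by d3 = 14/5 → (-98/5, -5)
  seg 5: left by d2 = 11 → (-153/5, -5)
  seg 6: up by d2 = 11 → (-153/5, 6)
  seg 7: left by d5 = 1/4 → (-617/20, 6)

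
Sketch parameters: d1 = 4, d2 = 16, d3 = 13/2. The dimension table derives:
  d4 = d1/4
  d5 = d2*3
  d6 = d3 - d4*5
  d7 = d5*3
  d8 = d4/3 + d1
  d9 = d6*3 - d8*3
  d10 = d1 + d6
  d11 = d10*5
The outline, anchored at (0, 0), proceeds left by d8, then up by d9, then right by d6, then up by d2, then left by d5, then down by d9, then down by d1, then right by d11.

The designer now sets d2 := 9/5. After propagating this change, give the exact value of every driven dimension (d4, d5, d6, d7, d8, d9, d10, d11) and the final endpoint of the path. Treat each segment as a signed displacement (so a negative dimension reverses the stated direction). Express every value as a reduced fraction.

d4 = 1
d5 = 27/5
d6 = 3/2
d7 = 81/5
d8 = 13/3
d9 = -17/2
d10 = 11/2
d11 = 55/2
endpoint = (289/15, -11/5)

Apply edit: d2 := 9/5
  d4 = d1/4 = 1
  d5 = d2*3 = 27/5
  d6 = d3 - d4*5 = 3/2
  d7 = d5*3 = 81/5
  d8 = d4/3 + d1 = 13/3
  d9 = d6*3 - d8*3 = -17/2
  d10 = d1 + d6 = 11/2
  d11 = d10*5 = 55/2
Walk from origin (0, 0):
  seg 1: left by d8 = 13/3 → (-13/3, 0)
  seg 2: up by d9 = -17/2 → (-13/3, -17/2)
  seg 3: right by d6 = 3/2 → (-17/6, -17/2)
  seg 4: up by d2 = 9/5 → (-17/6, -67/10)
  seg 5: left by d5 = 27/5 → (-247/30, -67/10)
  seg 6: down by d9 = -17/2 → (-247/30, 9/5)
  seg 7: down by d1 = 4 → (-247/30, -11/5)
  seg 8: right by d11 = 55/2 → (289/15, -11/5)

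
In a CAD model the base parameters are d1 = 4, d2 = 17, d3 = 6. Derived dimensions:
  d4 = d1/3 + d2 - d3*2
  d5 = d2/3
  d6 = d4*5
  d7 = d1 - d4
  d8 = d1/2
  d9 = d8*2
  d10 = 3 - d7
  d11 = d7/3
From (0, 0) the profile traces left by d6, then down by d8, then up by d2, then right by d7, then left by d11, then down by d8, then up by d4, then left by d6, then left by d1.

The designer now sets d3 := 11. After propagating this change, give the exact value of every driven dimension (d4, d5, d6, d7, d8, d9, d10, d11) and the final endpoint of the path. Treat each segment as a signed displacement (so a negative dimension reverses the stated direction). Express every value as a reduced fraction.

Apply edit: d3 := 11
  d4 = d1/3 + d2 - d3*2 = -11/3
  d5 = d2/3 = 17/3
  d6 = d4*5 = -55/3
  d7 = d1 - d4 = 23/3
  d8 = d1/2 = 2
  d9 = d8*2 = 4
  d10 = 3 - d7 = -14/3
  d11 = d7/3 = 23/9
Walk from origin (0, 0):
  seg 1: left by d6 = -55/3 → (55/3, 0)
  seg 2: down by d8 = 2 → (55/3, -2)
  seg 3: up by d2 = 17 → (55/3, 15)
  seg 4: right by d7 = 23/3 → (26, 15)
  seg 5: left by d11 = 23/9 → (211/9, 15)
  seg 6: down by d8 = 2 → (211/9, 13)
  seg 7: up by d4 = -11/3 → (211/9, 28/3)
  seg 8: left by d6 = -55/3 → (376/9, 28/3)
  seg 9: left by d1 = 4 → (340/9, 28/3)

d4 = -11/3
d5 = 17/3
d6 = -55/3
d7 = 23/3
d8 = 2
d9 = 4
d10 = -14/3
d11 = 23/9
endpoint = (340/9, 28/3)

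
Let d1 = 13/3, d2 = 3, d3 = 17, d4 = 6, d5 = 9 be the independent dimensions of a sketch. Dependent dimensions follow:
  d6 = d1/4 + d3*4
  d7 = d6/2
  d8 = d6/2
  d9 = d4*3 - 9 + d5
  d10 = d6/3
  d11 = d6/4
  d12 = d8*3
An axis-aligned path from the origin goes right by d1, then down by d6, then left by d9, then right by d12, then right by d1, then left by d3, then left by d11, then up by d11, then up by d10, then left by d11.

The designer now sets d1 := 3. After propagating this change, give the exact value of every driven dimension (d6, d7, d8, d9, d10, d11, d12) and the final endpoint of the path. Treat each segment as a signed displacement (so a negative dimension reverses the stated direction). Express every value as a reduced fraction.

d6 = 275/4
d7 = 275/8
d8 = 275/8
d9 = 18
d10 = 275/12
d11 = 275/16
d12 = 825/8
endpoint = (159/4, -1375/48)

Apply edit: d1 := 3
  d6 = d1/4 + d3*4 = 275/4
  d7 = d6/2 = 275/8
  d8 = d6/2 = 275/8
  d9 = d4*3 - 9 + d5 = 18
  d10 = d6/3 = 275/12
  d11 = d6/4 = 275/16
  d12 = d8*3 = 825/8
Walk from origin (0, 0):
  seg 1: right by d1 = 3 → (3, 0)
  seg 2: down by d6 = 275/4 → (3, -275/4)
  seg 3: left by d9 = 18 → (-15, -275/4)
  seg 4: right by d12 = 825/8 → (705/8, -275/4)
  seg 5: right by d1 = 3 → (729/8, -275/4)
  seg 6: left by d3 = 17 → (593/8, -275/4)
  seg 7: left by d11 = 275/16 → (911/16, -275/4)
  seg 8: up by d11 = 275/16 → (911/16, -825/16)
  seg 9: up by d10 = 275/12 → (911/16, -1375/48)
  seg 10: left by d11 = 275/16 → (159/4, -1375/48)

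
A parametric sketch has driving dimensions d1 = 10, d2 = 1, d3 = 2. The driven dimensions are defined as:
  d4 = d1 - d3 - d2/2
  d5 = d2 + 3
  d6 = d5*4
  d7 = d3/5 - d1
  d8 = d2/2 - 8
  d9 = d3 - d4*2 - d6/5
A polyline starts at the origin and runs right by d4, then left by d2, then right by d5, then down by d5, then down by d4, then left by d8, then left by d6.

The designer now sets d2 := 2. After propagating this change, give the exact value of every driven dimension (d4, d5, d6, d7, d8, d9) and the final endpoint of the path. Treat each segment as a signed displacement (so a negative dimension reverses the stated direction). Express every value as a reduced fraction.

Apply edit: d2 := 2
  d4 = d1 - d3 - d2/2 = 7
  d5 = d2 + 3 = 5
  d6 = d5*4 = 20
  d7 = d3/5 - d1 = -48/5
  d8 = d2/2 - 8 = -7
  d9 = d3 - d4*2 - d6/5 = -16
Walk from origin (0, 0):
  seg 1: right by d4 = 7 → (7, 0)
  seg 2: left by d2 = 2 → (5, 0)
  seg 3: right by d5 = 5 → (10, 0)
  seg 4: down by d5 = 5 → (10, -5)
  seg 5: down by d4 = 7 → (10, -12)
  seg 6: left by d8 = -7 → (17, -12)
  seg 7: left by d6 = 20 → (-3, -12)

d4 = 7
d5 = 5
d6 = 20
d7 = -48/5
d8 = -7
d9 = -16
endpoint = (-3, -12)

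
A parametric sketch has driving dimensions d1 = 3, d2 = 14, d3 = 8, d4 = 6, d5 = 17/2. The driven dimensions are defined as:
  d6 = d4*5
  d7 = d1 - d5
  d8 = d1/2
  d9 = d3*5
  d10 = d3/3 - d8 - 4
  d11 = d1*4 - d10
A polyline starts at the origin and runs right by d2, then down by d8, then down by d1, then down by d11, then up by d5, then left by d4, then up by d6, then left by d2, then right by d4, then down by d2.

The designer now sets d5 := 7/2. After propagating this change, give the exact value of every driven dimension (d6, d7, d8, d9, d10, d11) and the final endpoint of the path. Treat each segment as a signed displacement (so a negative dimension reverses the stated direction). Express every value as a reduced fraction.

d6 = 30
d7 = -1/2
d8 = 3/2
d9 = 40
d10 = -17/6
d11 = 89/6
endpoint = (0, 1/6)

Apply edit: d5 := 7/2
  d6 = d4*5 = 30
  d7 = d1 - d5 = -1/2
  d8 = d1/2 = 3/2
  d9 = d3*5 = 40
  d10 = d3/3 - d8 - 4 = -17/6
  d11 = d1*4 - d10 = 89/6
Walk from origin (0, 0):
  seg 1: right by d2 = 14 → (14, 0)
  seg 2: down by d8 = 3/2 → (14, -3/2)
  seg 3: down by d1 = 3 → (14, -9/2)
  seg 4: down by d11 = 89/6 → (14, -58/3)
  seg 5: up by d5 = 7/2 → (14, -95/6)
  seg 6: left by d4 = 6 → (8, -95/6)
  seg 7: up by d6 = 30 → (8, 85/6)
  seg 8: left by d2 = 14 → (-6, 85/6)
  seg 9: right by d4 = 6 → (0, 85/6)
  seg 10: down by d2 = 14 → (0, 1/6)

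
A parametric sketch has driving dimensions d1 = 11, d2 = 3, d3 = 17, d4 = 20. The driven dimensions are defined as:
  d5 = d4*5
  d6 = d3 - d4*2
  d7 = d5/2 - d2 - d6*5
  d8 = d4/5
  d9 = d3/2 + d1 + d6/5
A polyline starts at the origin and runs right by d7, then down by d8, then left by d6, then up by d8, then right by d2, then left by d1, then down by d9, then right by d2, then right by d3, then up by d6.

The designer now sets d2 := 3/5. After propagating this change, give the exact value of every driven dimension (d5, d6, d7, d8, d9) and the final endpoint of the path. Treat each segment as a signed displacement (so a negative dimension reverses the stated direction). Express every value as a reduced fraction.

Apply edit: d2 := 3/5
  d5 = d4*5 = 100
  d6 = d3 - d4*2 = -23
  d7 = d5/2 - d2 - d6*5 = 822/5
  d8 = d4/5 = 4
  d9 = d3/2 + d1 + d6/5 = 149/10
Walk from origin (0, 0):
  seg 1: right by d7 = 822/5 → (822/5, 0)
  seg 2: down by d8 = 4 → (822/5, -4)
  seg 3: left by d6 = -23 → (937/5, -4)
  seg 4: up by d8 = 4 → (937/5, 0)
  seg 5: right by d2 = 3/5 → (188, 0)
  seg 6: left by d1 = 11 → (177, 0)
  seg 7: down by d9 = 149/10 → (177, -149/10)
  seg 8: right by d2 = 3/5 → (888/5, -149/10)
  seg 9: right by d3 = 17 → (973/5, -149/10)
  seg 10: up by d6 = -23 → (973/5, -379/10)

d5 = 100
d6 = -23
d7 = 822/5
d8 = 4
d9 = 149/10
endpoint = (973/5, -379/10)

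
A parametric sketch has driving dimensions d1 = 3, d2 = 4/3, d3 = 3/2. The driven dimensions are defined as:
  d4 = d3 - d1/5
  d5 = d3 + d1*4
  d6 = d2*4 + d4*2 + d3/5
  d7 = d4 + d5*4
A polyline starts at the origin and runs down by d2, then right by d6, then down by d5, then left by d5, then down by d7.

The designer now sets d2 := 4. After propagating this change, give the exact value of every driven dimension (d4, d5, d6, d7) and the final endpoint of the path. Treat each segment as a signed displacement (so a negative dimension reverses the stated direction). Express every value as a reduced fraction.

d4 = 9/10
d5 = 27/2
d6 = 181/10
d7 = 549/10
endpoint = (23/5, -362/5)

Apply edit: d2 := 4
  d4 = d3 - d1/5 = 9/10
  d5 = d3 + d1*4 = 27/2
  d6 = d2*4 + d4*2 + d3/5 = 181/10
  d7 = d4 + d5*4 = 549/10
Walk from origin (0, 0):
  seg 1: down by d2 = 4 → (0, -4)
  seg 2: right by d6 = 181/10 → (181/10, -4)
  seg 3: down by d5 = 27/2 → (181/10, -35/2)
  seg 4: left by d5 = 27/2 → (23/5, -35/2)
  seg 5: down by d7 = 549/10 → (23/5, -362/5)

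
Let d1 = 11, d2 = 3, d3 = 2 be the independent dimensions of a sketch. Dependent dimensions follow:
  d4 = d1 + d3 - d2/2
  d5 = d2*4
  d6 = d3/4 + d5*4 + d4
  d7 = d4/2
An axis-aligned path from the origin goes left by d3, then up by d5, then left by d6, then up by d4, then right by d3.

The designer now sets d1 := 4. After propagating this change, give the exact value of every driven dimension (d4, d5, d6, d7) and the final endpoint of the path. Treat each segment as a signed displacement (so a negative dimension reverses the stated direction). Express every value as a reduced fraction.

Apply edit: d1 := 4
  d4 = d1 + d3 - d2/2 = 9/2
  d5 = d2*4 = 12
  d6 = d3/4 + d5*4 + d4 = 53
  d7 = d4/2 = 9/4
Walk from origin (0, 0):
  seg 1: left by d3 = 2 → (-2, 0)
  seg 2: up by d5 = 12 → (-2, 12)
  seg 3: left by d6 = 53 → (-55, 12)
  seg 4: up by d4 = 9/2 → (-55, 33/2)
  seg 5: right by d3 = 2 → (-53, 33/2)

d4 = 9/2
d5 = 12
d6 = 53
d7 = 9/4
endpoint = (-53, 33/2)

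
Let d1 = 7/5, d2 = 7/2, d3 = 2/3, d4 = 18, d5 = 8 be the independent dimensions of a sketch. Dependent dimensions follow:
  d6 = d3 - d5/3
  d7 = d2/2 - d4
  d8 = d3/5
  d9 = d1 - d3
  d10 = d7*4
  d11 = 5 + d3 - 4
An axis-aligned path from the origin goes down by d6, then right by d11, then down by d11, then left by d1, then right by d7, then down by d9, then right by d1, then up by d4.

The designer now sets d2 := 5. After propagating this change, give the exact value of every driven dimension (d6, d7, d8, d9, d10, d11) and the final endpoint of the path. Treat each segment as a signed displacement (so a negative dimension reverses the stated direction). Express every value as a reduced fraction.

d6 = -2
d7 = -31/2
d8 = 2/15
d9 = 11/15
d10 = -62
d11 = 5/3
endpoint = (-83/6, 88/5)

Apply edit: d2 := 5
  d6 = d3 - d5/3 = -2
  d7 = d2/2 - d4 = -31/2
  d8 = d3/5 = 2/15
  d9 = d1 - d3 = 11/15
  d10 = d7*4 = -62
  d11 = 5 + d3 - 4 = 5/3
Walk from origin (0, 0):
  seg 1: down by d6 = -2 → (0, 2)
  seg 2: right by d11 = 5/3 → (5/3, 2)
  seg 3: down by d11 = 5/3 → (5/3, 1/3)
  seg 4: left by d1 = 7/5 → (4/15, 1/3)
  seg 5: right by d7 = -31/2 → (-457/30, 1/3)
  seg 6: down by d9 = 11/15 → (-457/30, -2/5)
  seg 7: right by d1 = 7/5 → (-83/6, -2/5)
  seg 8: up by d4 = 18 → (-83/6, 88/5)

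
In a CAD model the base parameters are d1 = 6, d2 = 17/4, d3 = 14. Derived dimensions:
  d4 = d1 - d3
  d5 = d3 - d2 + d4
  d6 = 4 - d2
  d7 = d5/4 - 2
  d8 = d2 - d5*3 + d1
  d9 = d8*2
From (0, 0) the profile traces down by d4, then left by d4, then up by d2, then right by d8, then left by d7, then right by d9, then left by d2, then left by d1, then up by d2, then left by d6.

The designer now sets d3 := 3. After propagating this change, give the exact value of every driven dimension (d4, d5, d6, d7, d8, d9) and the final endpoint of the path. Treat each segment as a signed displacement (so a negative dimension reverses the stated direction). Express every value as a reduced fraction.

d4 = 3
d5 = 7/4
d6 = -1/4
d7 = -25/16
d8 = 5
d9 = 10
endpoint = (57/16, 11/2)

Apply edit: d3 := 3
  d4 = d1 - d3 = 3
  d5 = d3 - d2 + d4 = 7/4
  d6 = 4 - d2 = -1/4
  d7 = d5/4 - 2 = -25/16
  d8 = d2 - d5*3 + d1 = 5
  d9 = d8*2 = 10
Walk from origin (0, 0):
  seg 1: down by d4 = 3 → (0, -3)
  seg 2: left by d4 = 3 → (-3, -3)
  seg 3: up by d2 = 17/4 → (-3, 5/4)
  seg 4: right by d8 = 5 → (2, 5/4)
  seg 5: left by d7 = -25/16 → (57/16, 5/4)
  seg 6: right by d9 = 10 → (217/16, 5/4)
  seg 7: left by d2 = 17/4 → (149/16, 5/4)
  seg 8: left by d1 = 6 → (53/16, 5/4)
  seg 9: up by d2 = 17/4 → (53/16, 11/2)
  seg 10: left by d6 = -1/4 → (57/16, 11/2)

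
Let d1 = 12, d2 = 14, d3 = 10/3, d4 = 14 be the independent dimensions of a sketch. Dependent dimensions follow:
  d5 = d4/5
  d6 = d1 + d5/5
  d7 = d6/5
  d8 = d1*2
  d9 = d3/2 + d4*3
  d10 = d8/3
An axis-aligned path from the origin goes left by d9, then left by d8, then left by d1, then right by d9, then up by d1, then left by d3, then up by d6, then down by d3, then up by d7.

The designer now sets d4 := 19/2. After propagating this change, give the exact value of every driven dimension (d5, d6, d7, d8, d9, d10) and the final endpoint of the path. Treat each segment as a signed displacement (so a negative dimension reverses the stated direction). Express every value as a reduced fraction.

Apply edit: d4 := 19/2
  d5 = d4/5 = 19/10
  d6 = d1 + d5/5 = 619/50
  d7 = d6/5 = 619/250
  d8 = d1*2 = 24
  d9 = d3/2 + d4*3 = 181/6
  d10 = d8/3 = 8
Walk from origin (0, 0):
  seg 1: left by d9 = 181/6 → (-181/6, 0)
  seg 2: left by d8 = 24 → (-325/6, 0)
  seg 3: left by d1 = 12 → (-397/6, 0)
  seg 4: right by d9 = 181/6 → (-36, 0)
  seg 5: up by d1 = 12 → (-36, 12)
  seg 6: left by d3 = 10/3 → (-118/3, 12)
  seg 7: up by d6 = 619/50 → (-118/3, 1219/50)
  seg 8: down by d3 = 10/3 → (-118/3, 3157/150)
  seg 9: up by d7 = 619/250 → (-118/3, 8821/375)

d5 = 19/10
d6 = 619/50
d7 = 619/250
d8 = 24
d9 = 181/6
d10 = 8
endpoint = (-118/3, 8821/375)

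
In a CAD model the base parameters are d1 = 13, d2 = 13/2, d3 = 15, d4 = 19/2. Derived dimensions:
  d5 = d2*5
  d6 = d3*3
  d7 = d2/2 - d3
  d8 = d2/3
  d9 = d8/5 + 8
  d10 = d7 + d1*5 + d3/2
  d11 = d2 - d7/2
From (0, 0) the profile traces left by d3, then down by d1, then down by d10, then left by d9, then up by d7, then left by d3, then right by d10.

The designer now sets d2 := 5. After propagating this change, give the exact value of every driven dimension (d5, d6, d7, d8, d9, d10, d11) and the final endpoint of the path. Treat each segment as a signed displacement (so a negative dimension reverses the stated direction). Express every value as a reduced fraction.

Apply edit: d2 := 5
  d5 = d2*5 = 25
  d6 = d3*3 = 45
  d7 = d2/2 - d3 = -25/2
  d8 = d2/3 = 5/3
  d9 = d8/5 + 8 = 25/3
  d10 = d7 + d1*5 + d3/2 = 60
  d11 = d2 - d7/2 = 45/4
Walk from origin (0, 0):
  seg 1: left by d3 = 15 → (-15, 0)
  seg 2: down by d1 = 13 → (-15, -13)
  seg 3: down by d10 = 60 → (-15, -73)
  seg 4: left by d9 = 25/3 → (-70/3, -73)
  seg 5: up by d7 = -25/2 → (-70/3, -171/2)
  seg 6: left by d3 = 15 → (-115/3, -171/2)
  seg 7: right by d10 = 60 → (65/3, -171/2)

d5 = 25
d6 = 45
d7 = -25/2
d8 = 5/3
d9 = 25/3
d10 = 60
d11 = 45/4
endpoint = (65/3, -171/2)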